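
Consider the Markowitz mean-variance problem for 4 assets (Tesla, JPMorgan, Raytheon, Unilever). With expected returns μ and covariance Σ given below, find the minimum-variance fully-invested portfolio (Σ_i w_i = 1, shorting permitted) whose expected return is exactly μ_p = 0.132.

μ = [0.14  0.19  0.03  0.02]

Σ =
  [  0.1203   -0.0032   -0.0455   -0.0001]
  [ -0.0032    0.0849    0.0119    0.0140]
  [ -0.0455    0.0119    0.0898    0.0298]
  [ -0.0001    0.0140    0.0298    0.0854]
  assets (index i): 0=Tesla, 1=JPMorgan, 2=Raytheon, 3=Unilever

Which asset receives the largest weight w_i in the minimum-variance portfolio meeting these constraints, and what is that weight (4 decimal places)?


JPMorgan (0.3940)

x=Σ⁻¹μ = [1.6055  2.2364  1.0116  -0.4836]
y=Σ⁻¹𝟙 = [14.4927  9.3489  15.6721  4.7253]
a=μᵀx=0.670356  b=𝟙ᵀx=4.369940  c=𝟙ᵀy=44.238932  D=ac−b²=10.559473
λ₁=(c·0.132−b)/D = (44.238932·0.132−4.369940)/10.559473 = 0.139173
λ₂=(a−b·0.132)/D = (0.670356−4.369940·0.132)/10.559473 = 0.008857
w* = 0.139173·x + 0.008857·y:
  w_0 = 0.139173·1.6055 + 0.008857·14.4927 = 0.3518  (Tesla)
  w_1 = 0.139173·2.2364 + 0.008857·9.3489 = 0.3940  (JPMorgan)
  w_2 = 0.139173·1.0116 + 0.008857·15.6721 = 0.2796  (Raytheon)
  w_3 = 0.139173·-0.4836 + 0.008857·4.7253 = -0.0254  (Unilever)
Σw_i=1.0000  μᵀw=0.1320
σ²=wᵀΣw=λ₁·μ_p+λ₂ = 0.139173·0.132 + 0.008857 = 0.027228 ≈ 0.0272


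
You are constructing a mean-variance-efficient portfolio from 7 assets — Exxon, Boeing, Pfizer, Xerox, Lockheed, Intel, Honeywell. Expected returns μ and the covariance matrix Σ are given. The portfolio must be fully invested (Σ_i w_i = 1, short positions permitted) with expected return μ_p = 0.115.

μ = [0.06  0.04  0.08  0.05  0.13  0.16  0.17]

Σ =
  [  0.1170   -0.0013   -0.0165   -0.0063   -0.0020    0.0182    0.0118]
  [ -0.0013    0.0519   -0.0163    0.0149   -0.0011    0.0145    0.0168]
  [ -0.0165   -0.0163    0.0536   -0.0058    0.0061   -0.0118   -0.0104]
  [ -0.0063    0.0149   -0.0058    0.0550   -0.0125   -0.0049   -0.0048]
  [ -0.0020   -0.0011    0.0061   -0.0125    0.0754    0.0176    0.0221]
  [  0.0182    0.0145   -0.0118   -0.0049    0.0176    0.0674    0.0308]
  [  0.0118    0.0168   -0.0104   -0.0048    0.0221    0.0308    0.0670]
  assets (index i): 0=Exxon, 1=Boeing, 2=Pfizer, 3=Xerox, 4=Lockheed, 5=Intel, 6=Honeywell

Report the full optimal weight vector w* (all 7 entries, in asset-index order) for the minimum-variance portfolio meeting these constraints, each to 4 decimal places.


0.0489  -0.0225  0.2668  0.1895  0.0951  0.1994  0.2228

u=Σ⁻¹μ = [0.5158  -0.0077  2.4800  1.7475  0.8758  1.7075  1.8847]
v=Σ⁻¹𝟙 = [12.6944  19.2062  32.7798  21.7135  10.7672  8.5726  7.0252]
a=μᵀu=1.023872  b=𝟙ᵀu=9.203590  c=𝟙ᵀv=112.758733  D=ac−b²=30.744444
λ₁=(c·0.115−b)/D = (112.758733·0.115−9.203590)/30.744444 = 0.122418
λ₂=(a−b·0.115)/D = (1.023872−9.203590·0.115)/30.744444 = -0.001123
w* = 0.122418·u + -0.001123·v:
  w_0 = 0.122418·0.5158 + -0.001123·12.6944 = 0.0489  (Exxon)
  w_1 = 0.122418·-0.0077 + -0.001123·19.2062 = -0.0225  (Boeing)
  w_2 = 0.122418·2.4800 + -0.001123·32.7798 = 0.2668  (Pfizer)
  w_3 = 0.122418·1.7475 + -0.001123·21.7135 = 0.1895  (Xerox)
  w_4 = 0.122418·0.8758 + -0.001123·10.7672 = 0.0951  (Lockheed)
  w_5 = 0.122418·1.7075 + -0.001123·8.5726 = 0.1994  (Intel)
  w_6 = 0.122418·1.8847 + -0.001123·7.0252 = 0.2228  (Honeywell)
Σw_i=1.0000  μᵀw=0.1150
σ²=wᵀΣw=λ₁·μ_p+λ₂ = 0.122418·0.115 + -0.001123 = 0.012955 ≈ 0.0130


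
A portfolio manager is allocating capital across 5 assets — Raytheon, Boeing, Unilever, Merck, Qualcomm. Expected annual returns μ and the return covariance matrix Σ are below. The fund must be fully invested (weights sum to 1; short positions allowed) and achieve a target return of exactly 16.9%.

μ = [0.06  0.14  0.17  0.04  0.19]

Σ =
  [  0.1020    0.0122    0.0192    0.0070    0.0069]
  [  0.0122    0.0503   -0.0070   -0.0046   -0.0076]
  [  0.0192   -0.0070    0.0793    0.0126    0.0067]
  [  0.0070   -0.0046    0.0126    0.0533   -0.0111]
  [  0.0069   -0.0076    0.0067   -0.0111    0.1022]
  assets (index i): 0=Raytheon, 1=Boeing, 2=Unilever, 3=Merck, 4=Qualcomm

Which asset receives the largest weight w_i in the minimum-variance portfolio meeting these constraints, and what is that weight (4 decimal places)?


g=Σ⁻¹μ = [-0.4819  3.6281  2.2354  1.0416  2.1280]
h=Σ⁻¹𝟙 = [2.7374  24.4517  9.6747  20.9450  13.0588]
a=μᵀg=1.305019  b=𝟙ᵀg=8.551160  c=𝟙ᵀh=70.867628  D=ac−b²=19.361279
λ₁=(c·0.169−b)/D = (70.867628·0.169−8.551160)/19.361279 = 0.176924
λ₂=(a−b·0.169)/D = (1.305019−8.551160·0.169)/19.361279 = -0.007237
w* = 0.176924·g + -0.007237·h:
  w_0 = 0.176924·-0.4819 + -0.007237·2.7374 = -0.1051  (Raytheon)
  w_1 = 0.176924·3.6281 + -0.007237·24.4517 = 0.4649  (Boeing)
  w_2 = 0.176924·2.2354 + -0.007237·9.6747 = 0.3255  (Unilever)
  w_3 = 0.176924·1.0416 + -0.007237·20.9450 = 0.0327  (Merck)
  w_4 = 0.176924·2.1280 + -0.007237·13.0588 = 0.2820  (Qualcomm)
Σw_i=1.0000  μᵀw=0.1690
σ²=wᵀΣw=λ₁·μ_p+λ₂ = 0.176924·0.169 + -0.007237 = 0.022663 ≈ 0.0227

Boeing (0.4649)


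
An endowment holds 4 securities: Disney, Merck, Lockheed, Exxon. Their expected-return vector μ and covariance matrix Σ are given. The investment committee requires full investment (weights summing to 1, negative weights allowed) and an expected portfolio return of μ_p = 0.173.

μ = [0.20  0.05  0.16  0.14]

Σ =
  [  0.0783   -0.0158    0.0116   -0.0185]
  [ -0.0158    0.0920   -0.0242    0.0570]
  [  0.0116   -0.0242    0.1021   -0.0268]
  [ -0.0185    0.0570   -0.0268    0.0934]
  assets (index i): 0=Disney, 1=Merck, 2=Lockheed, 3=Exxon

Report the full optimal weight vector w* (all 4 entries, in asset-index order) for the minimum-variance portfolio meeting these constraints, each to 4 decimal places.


u=Σ⁻¹μ = [2.8818  -0.1294  1.9174  2.6989]
v=Σ⁻¹𝟙 = [15.5179  9.8745  13.4177  11.6042]
a=μᵀu=1.254517  b=𝟙ᵀu=7.368712  c=𝟙ᵀv=50.414216  D=ac−b²=8.947584
λ₁=(c·0.173−b)/D = (50.414216·0.173−7.368712)/8.947584 = 0.151208
λ₂=(a−b·0.173)/D = (1.254517−7.368712·0.173)/8.947584 = -0.002265
w* = 0.151208·u + -0.002265·v:
  w_0 = 0.151208·2.8818 + -0.002265·15.5179 = 0.4006  (Disney)
  w_1 = 0.151208·-0.1294 + -0.002265·9.8745 = -0.0419  (Merck)
  w_2 = 0.151208·1.9174 + -0.002265·13.4177 = 0.2595  (Lockheed)
  w_3 = 0.151208·2.6989 + -0.002265·11.6042 = 0.3818  (Exxon)
Σw_i=1.0000  μᵀw=0.1730
σ²=wᵀΣw=λ₁·μ_p+λ₂ = 0.151208·0.173 + -0.002265 = 0.023894 ≈ 0.0239

0.4006  -0.0419  0.2595  0.3818


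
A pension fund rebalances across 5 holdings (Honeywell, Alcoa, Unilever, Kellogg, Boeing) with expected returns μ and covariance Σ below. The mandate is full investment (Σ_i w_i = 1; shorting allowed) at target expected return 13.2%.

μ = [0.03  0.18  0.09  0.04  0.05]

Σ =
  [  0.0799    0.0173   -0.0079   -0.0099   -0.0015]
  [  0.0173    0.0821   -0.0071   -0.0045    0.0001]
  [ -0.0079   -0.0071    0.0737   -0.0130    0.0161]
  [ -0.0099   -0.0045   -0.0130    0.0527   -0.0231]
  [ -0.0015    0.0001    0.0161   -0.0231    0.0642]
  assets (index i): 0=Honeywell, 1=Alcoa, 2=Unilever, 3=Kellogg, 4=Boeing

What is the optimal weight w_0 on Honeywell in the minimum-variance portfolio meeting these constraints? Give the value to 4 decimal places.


-0.0731

g=Σ⁻¹μ = [0.2683  2.3731  1.5765  1.8642  1.0568]
h=Σ⁻¹𝟙 = [16.9037  12.2537  17.8418  38.7392  25.4167]
a=μᵀg=0.704507  b=𝟙ᵀg=7.138943  c=𝟙ᵀh=111.155150  D=ac−b²=27.345024
λ₁=(c·0.132−b)/D = (111.155150·0.132−7.138943)/27.345024 = 0.275499
λ₂=(a−b·0.132)/D = (0.704507−7.138943·0.132)/27.345024 = -0.008698
w* = 0.275499·g + -0.008698·h:
  w_0 = 0.275499·0.2683 + -0.008698·16.9037 = -0.0731  (Honeywell)
  w_1 = 0.275499·2.3731 + -0.008698·12.2537 = 0.5472  (Alcoa)
  w_2 = 0.275499·1.5765 + -0.008698·17.8418 = 0.2791  (Unilever)
  w_3 = 0.275499·1.8642 + -0.008698·38.7392 = 0.1766  (Kellogg)
  w_4 = 0.275499·1.0568 + -0.008698·25.4167 = 0.0701  (Boeing)
Σw_i=1.0000  μᵀw=0.1320
σ²=wᵀΣw=λ₁·μ_p+λ₂ = 0.275499·0.132 + -0.008698 = 0.027668 ≈ 0.0277


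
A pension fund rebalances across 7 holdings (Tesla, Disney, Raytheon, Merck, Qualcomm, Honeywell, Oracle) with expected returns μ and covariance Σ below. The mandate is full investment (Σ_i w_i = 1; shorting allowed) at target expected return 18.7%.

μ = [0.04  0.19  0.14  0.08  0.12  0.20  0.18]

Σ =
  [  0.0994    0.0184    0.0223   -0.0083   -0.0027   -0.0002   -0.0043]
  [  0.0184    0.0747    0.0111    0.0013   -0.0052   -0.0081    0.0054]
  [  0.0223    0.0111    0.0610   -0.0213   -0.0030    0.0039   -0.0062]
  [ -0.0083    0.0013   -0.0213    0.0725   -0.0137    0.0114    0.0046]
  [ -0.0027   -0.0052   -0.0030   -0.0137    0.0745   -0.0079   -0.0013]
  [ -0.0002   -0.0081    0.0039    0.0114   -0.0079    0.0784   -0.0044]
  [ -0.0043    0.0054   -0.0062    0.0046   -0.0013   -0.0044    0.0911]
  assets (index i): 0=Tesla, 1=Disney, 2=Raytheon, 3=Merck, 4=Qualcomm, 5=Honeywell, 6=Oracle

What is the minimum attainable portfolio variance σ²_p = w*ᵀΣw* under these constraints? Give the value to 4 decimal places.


g=Σ⁻¹μ = [-0.3696  2.5283  2.7295  1.7249  2.5337  2.7967  2.0784]
h=Σ⁻¹𝟙 = [6.3206  10.2116  21.2807  21.8082  20.7500  12.3558  11.9100]
a=μᵀg=2.223214  b=𝟙ᵀg=14.021939  c=𝟙ᵀh=104.636880  D=ac−b²=36.015362
λ₁=(c·0.187−b)/D = (104.636880·0.187−14.021939)/36.015362 = 0.153966
λ₂=(a−b·0.187)/D = (2.223214−14.021939·0.187)/36.015362 = -0.011076
w* = 0.153966·g + -0.011076·h:
  w_0 = 0.153966·-0.3696 + -0.011076·6.3206 = -0.1269  (Tesla)
  w_1 = 0.153966·2.5283 + -0.011076·10.2116 = 0.2762  (Disney)
  w_2 = 0.153966·2.7295 + -0.011076·21.2807 = 0.1846  (Raytheon)
  w_3 = 0.153966·1.7249 + -0.011076·21.8082 = 0.0240  (Merck)
  w_4 = 0.153966·2.5337 + -0.011076·20.7500 = 0.1603  (Qualcomm)
  w_5 = 0.153966·2.7967 + -0.011076·12.3558 = 0.2937  (Honeywell)
  w_6 = 0.153966·2.0784 + -0.011076·11.9100 = 0.1881  (Oracle)
Σw_i=1.0000  μᵀw=0.1870
σ²=wᵀΣw=λ₁·μ_p+λ₂ = 0.153966·0.187 + -0.011076 = 0.017716 ≈ 0.0177

0.0177


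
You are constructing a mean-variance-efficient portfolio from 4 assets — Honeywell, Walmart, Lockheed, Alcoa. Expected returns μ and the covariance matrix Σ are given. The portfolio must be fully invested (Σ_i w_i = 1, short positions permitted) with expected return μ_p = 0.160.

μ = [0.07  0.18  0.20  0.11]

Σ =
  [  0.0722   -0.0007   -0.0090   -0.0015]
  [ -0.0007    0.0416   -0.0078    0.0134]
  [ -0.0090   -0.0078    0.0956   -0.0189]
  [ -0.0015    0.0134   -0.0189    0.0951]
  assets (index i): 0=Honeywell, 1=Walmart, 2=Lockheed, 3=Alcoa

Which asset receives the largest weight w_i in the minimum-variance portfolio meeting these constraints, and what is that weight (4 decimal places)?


Walmart (0.4450)

p=Σ⁻¹μ = [1.3864  4.5228  2.8090  1.0995]
q=Σ⁻¹𝟙 = [16.3016  23.9086  16.0395  10.5912]
a=μᵀp=1.593879  b=𝟙ᵀp=9.817591  c=𝟙ᵀq=66.840920  D=ac−b²=10.151247
λ₁=(c·0.160−b)/D = (66.840920·0.160−9.817591)/10.151247 = 0.086389
λ₂=(a−b·0.160)/D = (1.593879−9.817591·0.160)/10.151247 = 0.002272
w* = 0.086389·p + 0.002272·q:
  w_0 = 0.086389·1.3864 + 0.002272·16.3016 = 0.1568  (Honeywell)
  w_1 = 0.086389·4.5228 + 0.002272·23.9086 = 0.4450  (Walmart)
  w_2 = 0.086389·2.8090 + 0.002272·16.0395 = 0.2791  (Lockheed)
  w_3 = 0.086389·1.0995 + 0.002272·10.5912 = 0.1190  (Alcoa)
Σw_i=1.0000  μᵀw=0.1600
σ²=wᵀΣw=λ₁·μ_p+λ₂ = 0.086389·0.160 + 0.002272 = 0.016094 ≈ 0.0161


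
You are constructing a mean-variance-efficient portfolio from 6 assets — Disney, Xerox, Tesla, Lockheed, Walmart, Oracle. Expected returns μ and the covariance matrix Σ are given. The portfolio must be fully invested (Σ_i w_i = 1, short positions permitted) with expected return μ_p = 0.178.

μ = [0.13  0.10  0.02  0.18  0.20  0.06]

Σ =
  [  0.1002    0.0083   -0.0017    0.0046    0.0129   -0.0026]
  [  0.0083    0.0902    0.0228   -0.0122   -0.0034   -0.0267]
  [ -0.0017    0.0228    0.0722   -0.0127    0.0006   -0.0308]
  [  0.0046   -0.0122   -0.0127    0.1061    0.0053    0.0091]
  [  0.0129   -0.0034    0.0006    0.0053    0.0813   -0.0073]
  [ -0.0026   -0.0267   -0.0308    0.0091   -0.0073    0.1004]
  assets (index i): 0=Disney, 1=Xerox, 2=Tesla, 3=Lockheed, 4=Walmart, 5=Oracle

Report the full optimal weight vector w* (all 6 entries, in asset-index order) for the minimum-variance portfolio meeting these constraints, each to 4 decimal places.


0.1082  0.2247  -0.1165  0.2886  0.4440  0.0512

x=Σ⁻¹μ = [0.8250  1.5650  0.6095  1.6876  2.3917  1.2431]
y=Σ⁻¹𝟙 = [7.6436  13.0646  20.1020  10.6812  12.5619  19.7445]
a=μᵀx=1.132625  b=𝟙ᵀx=8.321824  c=𝟙ᵀy=83.797728  D=ac−b²=25.658608
λ₁=(c·0.178−b)/D = (83.797728·0.178−8.321824)/25.658608 = 0.256996
λ₂=(a−b·0.178)/D = (1.132625−8.321824·0.178)/25.658608 = -0.013588
w* = 0.256996·x + -0.013588·y:
  w_0 = 0.256996·0.8250 + -0.013588·7.6436 = 0.1082  (Disney)
  w_1 = 0.256996·1.5650 + -0.013588·13.0646 = 0.2247  (Xerox)
  w_2 = 0.256996·0.6095 + -0.013588·20.1020 = -0.1165  (Tesla)
  w_3 = 0.256996·1.6876 + -0.013588·10.6812 = 0.2886  (Lockheed)
  w_4 = 0.256996·2.3917 + -0.013588·12.5619 = 0.4440  (Walmart)
  w_5 = 0.256996·1.2431 + -0.013588·19.7445 = 0.0512  (Oracle)
Σw_i=1.0000  μᵀw=0.1780
σ²=wᵀΣw=λ₁·μ_p+λ₂ = 0.256996·0.178 + -0.013588 = 0.032157 ≈ 0.0322


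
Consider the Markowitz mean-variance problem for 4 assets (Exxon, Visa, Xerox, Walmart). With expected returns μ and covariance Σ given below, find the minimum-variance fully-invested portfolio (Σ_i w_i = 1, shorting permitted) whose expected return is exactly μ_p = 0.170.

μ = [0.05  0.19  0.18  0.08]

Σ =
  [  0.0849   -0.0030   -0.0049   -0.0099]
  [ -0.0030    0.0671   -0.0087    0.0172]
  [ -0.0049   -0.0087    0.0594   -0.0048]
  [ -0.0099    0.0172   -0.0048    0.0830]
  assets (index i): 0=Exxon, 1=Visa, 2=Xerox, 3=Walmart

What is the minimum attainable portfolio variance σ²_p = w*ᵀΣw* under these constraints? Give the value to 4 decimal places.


x=Σ⁻¹μ = [0.9845  3.1843  3.6289  0.6313]
y=Σ⁻¹𝟙 = [14.9326  15.2795  21.2658  11.8928]
a=μᵀx=1.357951  b=𝟙ᵀx=8.428997  c=𝟙ᵀy=63.370673  D=ac−b²=15.006254
λ₁=(c·0.170−b)/D = (63.370673·0.170−8.428997)/15.006254 = 0.156203
λ₂=(a−b·0.170)/D = (1.357951−8.428997·0.170)/15.006254 = -0.004997
w* = 0.156203·x + -0.004997·y:
  w_0 = 0.156203·0.9845 + -0.004997·14.9326 = 0.0792  (Exxon)
  w_1 = 0.156203·3.1843 + -0.004997·15.2795 = 0.4211  (Visa)
  w_2 = 0.156203·3.6289 + -0.004997·21.2658 = 0.4606  (Xerox)
  w_3 = 0.156203·0.6313 + -0.004997·11.8928 = 0.0392  (Walmart)
Σw_i=1.0000  μᵀw=0.1700
σ²=wᵀΣw=λ₁·μ_p+λ₂ = 0.156203·0.170 + -0.004997 = 0.021558 ≈ 0.0216

0.0216


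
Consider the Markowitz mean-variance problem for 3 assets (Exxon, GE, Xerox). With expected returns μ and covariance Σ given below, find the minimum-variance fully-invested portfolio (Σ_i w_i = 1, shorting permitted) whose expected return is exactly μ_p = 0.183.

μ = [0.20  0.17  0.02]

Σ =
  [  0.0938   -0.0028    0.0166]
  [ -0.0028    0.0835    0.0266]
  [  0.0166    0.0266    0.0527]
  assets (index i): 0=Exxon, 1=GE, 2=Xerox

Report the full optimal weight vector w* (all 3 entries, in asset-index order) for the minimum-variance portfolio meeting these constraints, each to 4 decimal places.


p=Σ⁻¹μ = [2.5258  2.6849  -1.7713]
q=Σ⁻¹𝟙 = [8.8033  8.4720  11.9262]
a=μᵀp=0.926168  b=𝟙ᵀp=3.439419  c=𝟙ᵀq=29.201469  D=ac−b²=15.215855
λ₁=(c·0.183−b)/D = (29.201469·0.183−3.439419)/15.215855 = 0.125162
λ₂=(a−b·0.183)/D = (0.926168−3.439419·0.183)/15.215855 = 0.019503
w* = 0.125162·p + 0.019503·q:
  w_0 = 0.125162·2.5258 + 0.019503·8.8033 = 0.4878  (Exxon)
  w_1 = 0.125162·2.6849 + 0.019503·8.4720 = 0.5013  (GE)
  w_2 = 0.125162·-1.7713 + 0.019503·11.9262 = 0.0109  (Xerox)
Σw_i=1.0000  μᵀw=0.1830
σ²=wᵀΣw=λ₁·μ_p+λ₂ = 0.125162·0.183 + 0.019503 = 0.042408 ≈ 0.0424

0.4878  0.5013  0.0109


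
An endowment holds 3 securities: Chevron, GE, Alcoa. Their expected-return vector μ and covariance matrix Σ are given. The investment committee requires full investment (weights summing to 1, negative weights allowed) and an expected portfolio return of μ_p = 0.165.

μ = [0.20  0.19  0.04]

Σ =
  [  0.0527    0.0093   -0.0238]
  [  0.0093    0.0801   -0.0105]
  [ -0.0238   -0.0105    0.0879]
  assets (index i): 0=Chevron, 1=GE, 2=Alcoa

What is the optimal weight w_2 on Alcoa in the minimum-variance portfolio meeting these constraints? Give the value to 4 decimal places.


u=Σ⁻¹μ = [4.2618  2.1214  1.8624]
v=Σ⁻¹𝟙 = [25.7853  12.0864  19.8020]
a=μᵀu=1.329912  b=𝟙ᵀu=8.245547  c=𝟙ᵀv=57.673663  D=ac−b²=8.711847
λ₁=(c·0.165−b)/D = (57.673663·0.165−8.245547)/8.711847 = 0.145848
λ₂=(a−b·0.165)/D = (1.329912−8.245547·0.165)/8.711847 = -0.003513
w* = 0.145848·u + -0.003513·v:
  w_0 = 0.145848·4.2618 + -0.003513·25.7853 = 0.5310  (Chevron)
  w_1 = 0.145848·2.1214 + -0.003513·12.0864 = 0.2669  (GE)
  w_2 = 0.145848·1.8624 + -0.003513·19.8020 = 0.2021  (Alcoa)
Σw_i=1.0000  μᵀw=0.1650
σ²=wᵀΣw=λ₁·μ_p+λ₂ = 0.145848·0.165 + -0.003513 = 0.020552 ≈ 0.0206

0.2021


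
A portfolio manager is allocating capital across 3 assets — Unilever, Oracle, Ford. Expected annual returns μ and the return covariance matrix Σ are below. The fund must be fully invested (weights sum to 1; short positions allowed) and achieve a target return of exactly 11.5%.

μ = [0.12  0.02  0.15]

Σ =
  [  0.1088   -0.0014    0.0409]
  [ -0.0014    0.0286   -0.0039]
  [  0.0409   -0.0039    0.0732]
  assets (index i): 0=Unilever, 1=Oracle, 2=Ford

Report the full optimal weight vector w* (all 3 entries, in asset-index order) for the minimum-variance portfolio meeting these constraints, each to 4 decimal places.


x=Σ⁻¹μ = [0.4122  0.9746  1.8708]
y=Σ⁻¹𝟙 = [4.7989  36.9658  12.9493]
a=μᵀx=0.349575  b=𝟙ᵀx=3.257585  c=𝟙ᵀy=54.714020  D=ac−b²=8.514796
λ₁=(c·0.115−b)/D = (54.714020·0.115−3.257585)/8.514796 = 0.356383
λ₂=(a−b·0.115)/D = (0.349575−3.257585·0.115)/8.514796 = -0.002942
w* = 0.356383·x + -0.002942·y:
  w_0 = 0.356383·0.4122 + -0.002942·4.7989 = 0.1328  (Unilever)
  w_1 = 0.356383·0.9746 + -0.002942·36.9658 = 0.2386  (Oracle)
  w_2 = 0.356383·1.8708 + -0.002942·12.9493 = 0.6286  (Ford)
Σw_i=1.0000  μᵀw=0.1150
σ²=wᵀΣw=λ₁·μ_p+λ₂ = 0.356383·0.115 + -0.002942 = 0.038042 ≈ 0.0380

0.1328  0.2386  0.6286


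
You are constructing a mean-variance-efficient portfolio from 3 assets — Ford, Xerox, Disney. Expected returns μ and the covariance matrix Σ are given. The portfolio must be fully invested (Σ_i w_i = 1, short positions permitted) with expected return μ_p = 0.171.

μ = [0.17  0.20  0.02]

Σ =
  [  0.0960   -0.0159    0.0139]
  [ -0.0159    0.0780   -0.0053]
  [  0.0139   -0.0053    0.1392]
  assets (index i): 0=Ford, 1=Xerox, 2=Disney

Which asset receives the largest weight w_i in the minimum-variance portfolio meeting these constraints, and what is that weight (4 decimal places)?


p=Σ⁻¹μ = [2.2677  3.0286  0.0325]
q=Σ⁻¹𝟙 = [12.0692  15.7277  6.5776]
a=μᵀp=0.991881  b=𝟙ᵀp=5.328855  c=𝟙ᵀq=34.374452  D=ac−b²=5.698678
λ₁=(c·0.171−b)/D = (34.374452·0.171−5.328855)/5.698678 = 0.096369
λ₂=(a−b·0.171)/D = (0.991881−5.328855·0.171)/5.698678 = 0.014152
w* = 0.096369·p + 0.014152·q:
  w_0 = 0.096369·2.2677 + 0.014152·12.0692 = 0.3893  (Ford)
  w_1 = 0.096369·3.0286 + 0.014152·15.7277 = 0.5144  (Xerox)
  w_2 = 0.096369·0.0325 + 0.014152·6.5776 = 0.0962  (Disney)
Σw_i=1.0000  μᵀw=0.1710
σ²=wᵀΣw=λ₁·μ_p+λ₂ = 0.096369·0.171 + 0.014152 = 0.030631 ≈ 0.0306

Xerox (0.5144)


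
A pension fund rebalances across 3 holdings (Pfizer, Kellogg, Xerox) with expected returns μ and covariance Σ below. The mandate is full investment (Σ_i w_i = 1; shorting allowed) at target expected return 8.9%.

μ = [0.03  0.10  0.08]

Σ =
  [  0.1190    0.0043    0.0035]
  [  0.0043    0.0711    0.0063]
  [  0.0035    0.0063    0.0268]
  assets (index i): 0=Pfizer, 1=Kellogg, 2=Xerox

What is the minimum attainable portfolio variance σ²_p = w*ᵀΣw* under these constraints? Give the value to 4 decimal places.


0.0244

g=Σ⁻¹μ = [0.1309  1.1597  2.6954]
h=Σ⁻¹𝟙 = [7.0221  10.6366  33.8960]
a=μᵀg=0.335528  b=𝟙ᵀg=3.985998  c=𝟙ᵀh=51.554630  D=ac−b²=1.409857
λ₁=(c·0.089−b)/D = (51.554630·0.089−3.985998)/1.409857 = 0.427252
λ₂=(a−b·0.089)/D = (0.335528−3.985998·0.089)/1.409857 = -0.013636
w* = 0.427252·g + -0.013636·h:
  w_0 = 0.427252·0.1309 + -0.013636·7.0221 = -0.0398  (Pfizer)
  w_1 = 0.427252·1.1597 + -0.013636·10.6366 = 0.3504  (Kellogg)
  w_2 = 0.427252·2.6954 + -0.013636·33.8960 = 0.6894  (Xerox)
Σw_i=1.0000  μᵀw=0.0890
σ²=wᵀΣw=λ₁·μ_p+λ₂ = 0.427252·0.089 + -0.013636 = 0.024389 ≈ 0.0244


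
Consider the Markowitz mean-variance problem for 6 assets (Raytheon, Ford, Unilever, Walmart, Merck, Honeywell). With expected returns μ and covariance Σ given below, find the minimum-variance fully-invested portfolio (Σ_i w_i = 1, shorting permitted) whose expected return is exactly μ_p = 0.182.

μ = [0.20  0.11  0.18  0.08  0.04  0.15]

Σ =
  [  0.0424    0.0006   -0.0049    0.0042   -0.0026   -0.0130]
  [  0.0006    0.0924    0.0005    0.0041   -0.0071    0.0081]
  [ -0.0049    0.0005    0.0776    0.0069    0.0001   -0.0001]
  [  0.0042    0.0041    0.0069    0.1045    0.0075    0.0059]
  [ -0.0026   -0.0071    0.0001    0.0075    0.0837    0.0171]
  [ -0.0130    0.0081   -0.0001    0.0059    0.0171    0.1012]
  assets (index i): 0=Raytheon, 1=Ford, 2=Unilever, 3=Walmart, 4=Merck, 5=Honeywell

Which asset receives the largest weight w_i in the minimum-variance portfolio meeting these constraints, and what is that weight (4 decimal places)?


x=Σ⁻¹μ = [5.6447  0.9720  2.6554  0.1872  0.2925  2.0718]
y=Σ⁻¹𝟙 = [28.4093  10.2318  14.1063  5.7094  11.0179  10.5313]
a=μᵀx=2.051285  b=𝟙ᵀx=11.823641  c=𝟙ᵀy=80.005852  D=ac−b²=24.316322
λ₁=(c·0.182−b)/D = (80.005852·0.182−11.823641)/24.316322 = 0.112576
λ₂=(a−b·0.182)/D = (2.051285−11.823641·0.182)/24.316322 = -0.004138
w* = 0.112576·x + -0.004138·y:
  w_0 = 0.112576·5.6447 + -0.004138·28.4093 = 0.5179  (Raytheon)
  w_1 = 0.112576·0.9720 + -0.004138·10.2318 = 0.0671  (Ford)
  w_2 = 0.112576·2.6554 + -0.004138·14.1063 = 0.2406  (Unilever)
  w_3 = 0.112576·0.1872 + -0.004138·5.7094 = -0.0025  (Walmart)
  w_4 = 0.112576·0.2925 + -0.004138·11.0179 = -0.0127  (Merck)
  w_5 = 0.112576·2.0718 + -0.004138·10.5313 = 0.1897  (Honeywell)
Σw_i=1.0000  μᵀw=0.1820
σ²=wᵀΣw=λ₁·μ_p+λ₂ = 0.112576·0.182 + -0.004138 = 0.016351 ≈ 0.0164

Raytheon (0.5179)


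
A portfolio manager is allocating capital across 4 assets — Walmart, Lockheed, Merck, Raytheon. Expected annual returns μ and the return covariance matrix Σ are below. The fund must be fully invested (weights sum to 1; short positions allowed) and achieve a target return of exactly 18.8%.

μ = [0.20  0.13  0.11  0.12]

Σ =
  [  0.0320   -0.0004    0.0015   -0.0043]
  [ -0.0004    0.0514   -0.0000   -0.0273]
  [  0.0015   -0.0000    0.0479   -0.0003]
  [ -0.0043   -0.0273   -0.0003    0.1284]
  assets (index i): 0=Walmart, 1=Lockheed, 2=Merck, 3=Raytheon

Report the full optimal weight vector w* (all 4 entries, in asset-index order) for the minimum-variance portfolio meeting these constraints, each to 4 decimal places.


0.8264  0.1442  -0.0449  0.0743

x=Σ⁻¹μ = [6.4544  3.5997  2.1064  1.9210]
y=Σ⁻¹𝟙 = [32.6468  27.5640  19.9471  14.7886]
a=μᵀx=2.221064  b=𝟙ᵀx=14.081487  c=𝟙ᵀy=94.946487  D=ac−b²=12.593916
λ₁=(c·0.188−b)/D = (94.946487·0.188−14.081487)/12.593916 = 0.299228
λ₂=(a−b·0.188)/D = (2.221064−14.081487·0.188)/12.593916 = -0.033846
w* = 0.299228·x + -0.033846·y:
  w_0 = 0.299228·6.4544 + -0.033846·32.6468 = 0.8264  (Walmart)
  w_1 = 0.299228·3.5997 + -0.033846·27.5640 = 0.1442  (Lockheed)
  w_2 = 0.299228·2.1064 + -0.033846·19.9471 = -0.0449  (Merck)
  w_3 = 0.299228·1.9210 + -0.033846·14.7886 = 0.0743  (Raytheon)
Σw_i=1.0000  μᵀw=0.1880
σ²=wᵀΣw=λ₁·μ_p+λ₂ = 0.299228·0.188 + -0.033846 = 0.022409 ≈ 0.0224


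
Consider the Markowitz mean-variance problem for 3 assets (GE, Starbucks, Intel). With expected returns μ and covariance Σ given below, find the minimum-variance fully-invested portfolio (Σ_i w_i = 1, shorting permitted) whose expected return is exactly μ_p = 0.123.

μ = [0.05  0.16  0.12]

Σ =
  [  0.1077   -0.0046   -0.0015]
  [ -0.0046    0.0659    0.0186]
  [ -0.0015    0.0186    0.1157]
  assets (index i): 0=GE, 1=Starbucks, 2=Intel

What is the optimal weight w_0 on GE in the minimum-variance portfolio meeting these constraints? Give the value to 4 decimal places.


0.2617

p=Σ⁻¹μ = [0.5709  2.2762  0.6786]
q=Σ⁻¹𝟙 = [9.9751  14.0315  6.5167]
a=μᵀp=0.474180  b=𝟙ᵀp=3.525794  c=𝟙ᵀq=30.523267  D=ac−b²=2.042292
λ₁=(c·0.123−b)/D = (30.523267·0.123−3.525794)/2.042292 = 0.111917
λ₂=(a−b·0.123)/D = (0.474180−3.525794·0.123)/2.042292 = 0.019834
w* = 0.111917·p + 0.019834·q:
  w_0 = 0.111917·0.5709 + 0.019834·9.9751 = 0.2617  (GE)
  w_1 = 0.111917·2.2762 + 0.019834·14.0315 = 0.5331  (Starbucks)
  w_2 = 0.111917·0.6786 + 0.019834·6.5167 = 0.2052  (Intel)
Σw_i=1.0000  μᵀw=0.1230
σ²=wᵀΣw=λ₁·μ_p+λ₂ = 0.111917·0.123 + 0.019834 = 0.033600 ≈ 0.0336


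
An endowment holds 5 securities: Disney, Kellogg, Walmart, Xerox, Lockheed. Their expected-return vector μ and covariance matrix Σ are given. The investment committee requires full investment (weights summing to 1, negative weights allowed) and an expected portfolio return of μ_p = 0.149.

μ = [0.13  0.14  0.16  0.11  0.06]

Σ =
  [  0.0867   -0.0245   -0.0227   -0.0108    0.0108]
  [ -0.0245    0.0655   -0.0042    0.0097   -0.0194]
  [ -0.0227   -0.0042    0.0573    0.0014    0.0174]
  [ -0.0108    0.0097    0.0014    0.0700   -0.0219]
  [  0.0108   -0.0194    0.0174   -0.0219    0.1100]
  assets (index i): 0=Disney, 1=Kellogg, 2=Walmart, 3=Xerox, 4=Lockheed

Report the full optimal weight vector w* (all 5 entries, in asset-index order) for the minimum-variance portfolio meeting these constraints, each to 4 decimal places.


0.3105  0.2818  0.4184  0.0577  -0.0684

u=Σ⁻¹μ = [3.8712  3.7547  4.4171  1.7067  0.4686]
v=Σ⁻¹𝟙 = [27.1813  27.6905  26.6169  17.4145  10.5626]
a=μᵀu=1.951500  b=𝟙ᵀu=14.218292  c=𝟙ᵀv=109.465772  D=ac−b²=11.462638
λ₁=(c·0.149−b)/D = (109.465772·0.149−14.218292)/11.462638 = 0.182515
λ₂=(a−b·0.149)/D = (1.951500−14.218292·0.149)/11.462638 = -0.014571
w* = 0.182515·u + -0.014571·v:
  w_0 = 0.182515·3.8712 + -0.014571·27.1813 = 0.3105  (Disney)
  w_1 = 0.182515·3.7547 + -0.014571·27.6905 = 0.2818  (Kellogg)
  w_2 = 0.182515·4.4171 + -0.014571·26.6169 = 0.4184  (Walmart)
  w_3 = 0.182515·1.7067 + -0.014571·17.4145 = 0.0577  (Xerox)
  w_4 = 0.182515·0.4686 + -0.014571·10.5626 = -0.0684  (Lockheed)
Σw_i=1.0000  μᵀw=0.1490
σ²=wᵀΣw=λ₁·μ_p+λ₂ = 0.182515·0.149 + -0.014571 = 0.012624 ≈ 0.0126


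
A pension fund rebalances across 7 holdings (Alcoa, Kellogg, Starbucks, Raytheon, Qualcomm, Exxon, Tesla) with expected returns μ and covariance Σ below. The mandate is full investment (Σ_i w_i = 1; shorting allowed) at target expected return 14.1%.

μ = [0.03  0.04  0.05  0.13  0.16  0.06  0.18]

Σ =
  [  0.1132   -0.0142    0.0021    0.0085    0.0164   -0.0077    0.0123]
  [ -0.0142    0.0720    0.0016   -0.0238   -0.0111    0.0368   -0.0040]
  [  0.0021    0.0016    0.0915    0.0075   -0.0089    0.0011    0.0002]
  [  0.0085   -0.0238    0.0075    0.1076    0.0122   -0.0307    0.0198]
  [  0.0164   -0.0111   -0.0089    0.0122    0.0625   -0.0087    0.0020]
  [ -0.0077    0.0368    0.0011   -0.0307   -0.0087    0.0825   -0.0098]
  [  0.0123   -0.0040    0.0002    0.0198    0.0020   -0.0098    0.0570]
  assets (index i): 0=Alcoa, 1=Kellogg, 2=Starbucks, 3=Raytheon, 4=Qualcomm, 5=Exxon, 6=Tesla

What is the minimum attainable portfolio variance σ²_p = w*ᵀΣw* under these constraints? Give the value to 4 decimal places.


x=Σ⁻¹μ = [-0.3838  0.6432  0.7260  0.8263  2.8076  1.3706  3.1334]
y=Σ⁻¹𝟙 = [6.3925  15.0859  11.2257  10.3155  17.9614  13.3858  15.2716]
a=μᵀx=1.253398  b=𝟙ᵀx=9.123375  c=𝟙ᵀy=89.638352  D=ac−b²=29.116543
λ₁=(c·0.141−b)/D = (89.638352·0.141−9.123375)/29.116543 = 0.120743
λ₂=(a−b·0.141)/D = (1.253398−9.123375·0.141)/29.116543 = -0.001133
w* = 0.120743·x + -0.001133·y:
  w_0 = 0.120743·-0.3838 + -0.001133·6.3925 = -0.0536  (Alcoa)
  w_1 = 0.120743·0.6432 + -0.001133·15.0859 = 0.0606  (Kellogg)
  w_2 = 0.120743·0.7260 + -0.001133·11.2257 = 0.0749  (Starbucks)
  w_3 = 0.120743·0.8263 + -0.001133·10.3155 = 0.0881  (Raytheon)
  w_4 = 0.120743·2.8076 + -0.001133·17.9614 = 0.3186  (Qualcomm)
  w_5 = 0.120743·1.3706 + -0.001133·13.3858 = 0.1503  (Exxon)
  w_6 = 0.120743·3.1334 + -0.001133·15.2716 = 0.3610  (Tesla)
Σw_i=1.0000  μᵀw=0.1410
σ²=wᵀΣw=λ₁·μ_p+λ₂ = 0.120743·0.141 + -0.001133 = 0.015892 ≈ 0.0159

0.0159


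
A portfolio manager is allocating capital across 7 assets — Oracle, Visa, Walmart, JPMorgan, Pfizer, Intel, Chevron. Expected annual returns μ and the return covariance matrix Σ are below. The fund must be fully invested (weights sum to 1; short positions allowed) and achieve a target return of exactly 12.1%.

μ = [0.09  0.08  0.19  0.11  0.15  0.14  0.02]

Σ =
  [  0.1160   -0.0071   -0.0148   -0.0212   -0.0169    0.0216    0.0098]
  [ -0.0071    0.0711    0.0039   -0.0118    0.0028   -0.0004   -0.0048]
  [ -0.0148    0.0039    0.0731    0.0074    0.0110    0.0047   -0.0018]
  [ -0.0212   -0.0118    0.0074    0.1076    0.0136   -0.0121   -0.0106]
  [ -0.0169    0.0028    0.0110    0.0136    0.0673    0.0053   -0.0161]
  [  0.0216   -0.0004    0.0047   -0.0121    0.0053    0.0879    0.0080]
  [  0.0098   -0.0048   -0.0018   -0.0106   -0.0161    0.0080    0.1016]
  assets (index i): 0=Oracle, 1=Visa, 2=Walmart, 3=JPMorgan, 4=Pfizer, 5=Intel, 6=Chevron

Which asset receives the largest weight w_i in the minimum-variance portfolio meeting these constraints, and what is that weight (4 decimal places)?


Walmart (0.1963)

p=Σ⁻¹μ = [1.4036  1.3031  2.3399  1.2142  1.9316  1.1331  0.5080]
q=Σ⁻¹𝟙 = [13.3815  17.2414  11.6651  13.1467  15.4338  7.2555  12.8190]
a=μᵀp=1.267232  b=𝟙ᵀp=9.833373  c=𝟙ᵀq=90.943026  D=ac−b²=18.550717
λ₁=(c·0.121−b)/D = (90.943026·0.121−9.833373)/18.550717 = 0.063110
λ₂=(a−b·0.121)/D = (1.267232−9.833373·0.121)/18.550717 = 0.004172
w* = 0.063110·p + 0.004172·q:
  w_0 = 0.063110·1.4036 + 0.004172·13.3815 = 0.1444  (Oracle)
  w_1 = 0.063110·1.3031 + 0.004172·17.2414 = 0.1542  (Visa)
  w_2 = 0.063110·2.3399 + 0.004172·11.6651 = 0.1963  (Walmart)
  w_3 = 0.063110·1.2142 + 0.004172·13.1467 = 0.1315  (JPMorgan)
  w_4 = 0.063110·1.9316 + 0.004172·15.4338 = 0.1863  (Pfizer)
  w_5 = 0.063110·1.1331 + 0.004172·7.2555 = 0.1018  (Intel)
  w_6 = 0.063110·0.5080 + 0.004172·12.8190 = 0.0855  (Chevron)
Σw_i=1.0000  μᵀw=0.1210
σ²=wᵀΣw=λ₁·μ_p+λ₂ = 0.063110·0.121 + 0.004172 = 0.011808 ≈ 0.0118


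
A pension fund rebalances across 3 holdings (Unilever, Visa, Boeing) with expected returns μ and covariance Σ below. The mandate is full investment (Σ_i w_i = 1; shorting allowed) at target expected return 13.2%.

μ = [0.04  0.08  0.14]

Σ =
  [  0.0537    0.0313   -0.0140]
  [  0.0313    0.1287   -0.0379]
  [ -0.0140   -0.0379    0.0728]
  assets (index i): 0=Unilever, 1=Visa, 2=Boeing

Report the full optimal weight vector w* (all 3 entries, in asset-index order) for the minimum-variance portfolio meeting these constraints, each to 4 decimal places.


-0.1405  0.3675  0.7730

p=Σ⁻¹μ = [0.7270  1.2428  2.7099]
q=Σ⁻¹𝟙 = [18.7511  9.8226  22.4559]
a=μᵀp=0.507890  b=𝟙ᵀp=4.679686  c=𝟙ᵀq=51.029681  D=ac−b²=4.017996
λ₁=(c·0.132−b)/D = (51.029681·0.132−4.679686)/4.017996 = 0.511756
λ₂=(a−b·0.132)/D = (0.507890−4.679686·0.132)/4.017996 = -0.027334
w* = 0.511756·p + -0.027334·q:
  w_0 = 0.511756·0.7270 + -0.027334·18.7511 = -0.1405  (Unilever)
  w_1 = 0.511756·1.2428 + -0.027334·9.8226 = 0.3675  (Visa)
  w_2 = 0.511756·2.7099 + -0.027334·22.4559 = 0.7730  (Boeing)
Σw_i=1.0000  μᵀw=0.1320
σ²=wᵀΣw=λ₁·μ_p+λ₂ = 0.511756·0.132 + -0.027334 = 0.040218 ≈ 0.0402


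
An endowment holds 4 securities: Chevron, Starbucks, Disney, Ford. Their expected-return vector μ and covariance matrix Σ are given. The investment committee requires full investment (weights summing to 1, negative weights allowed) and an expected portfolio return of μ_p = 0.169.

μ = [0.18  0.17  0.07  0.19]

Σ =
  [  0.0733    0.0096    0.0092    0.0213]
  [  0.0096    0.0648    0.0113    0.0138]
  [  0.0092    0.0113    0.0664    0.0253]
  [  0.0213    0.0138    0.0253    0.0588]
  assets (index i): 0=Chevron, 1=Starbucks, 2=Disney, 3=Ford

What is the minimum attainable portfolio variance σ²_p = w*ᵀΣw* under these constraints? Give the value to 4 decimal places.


0.0291

u=Σ⁻¹μ = [1.5581  1.9557  -0.4016  2.3807]
v=Σ⁻¹𝟙 = [8.9503  10.9615  9.1983  7.2342]
a=μᵀu=1.037144  b=𝟙ᵀu=5.492891  c=𝟙ᵀv=36.344302  D=ac−b²=7.522429
λ₁=(c·0.169−b)/D = (36.344302·0.169−5.492891)/7.522429 = 0.086315
λ₂=(a−b·0.169)/D = (1.037144−5.492891·0.169)/7.522429 = 0.014469
w* = 0.086315·u + 0.014469·v:
  w_0 = 0.086315·1.5581 + 0.014469·8.9503 = 0.2640  (Chevron)
  w_1 = 0.086315·1.9557 + 0.014469·10.9615 = 0.3274  (Starbucks)
  w_2 = 0.086315·-0.4016 + 0.014469·9.1983 = 0.0984  (Disney)
  w_3 = 0.086315·2.3807 + 0.014469·7.2342 = 0.3102  (Ford)
Σw_i=1.0000  μᵀw=0.1690
σ²=wᵀΣw=λ₁·μ_p+λ₂ = 0.086315·0.169 + 0.014469 = 0.029057 ≈ 0.0291


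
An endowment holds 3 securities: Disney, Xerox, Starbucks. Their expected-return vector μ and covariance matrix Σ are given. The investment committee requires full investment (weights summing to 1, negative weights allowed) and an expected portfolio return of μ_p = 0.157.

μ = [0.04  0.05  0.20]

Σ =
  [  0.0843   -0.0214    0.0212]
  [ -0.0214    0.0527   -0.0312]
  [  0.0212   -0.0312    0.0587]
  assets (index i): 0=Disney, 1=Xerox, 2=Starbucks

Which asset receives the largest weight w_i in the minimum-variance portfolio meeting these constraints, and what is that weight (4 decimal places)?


u=Σ⁻¹μ = [0.1574  4.3719  5.6740]
v=Σ⁻¹𝟙 = [14.4778  46.4661  36.5045]
a=μᵀu=1.359697  b=𝟙ᵀu=10.203318  c=𝟙ᵀv=97.448451  D=ac−b²=28.392689
λ₁=(c·0.157−b)/D = (97.448451·0.157−10.203318)/28.392689 = 0.179486
λ₂=(a−b·0.157)/D = (1.359697−10.203318·0.157)/28.392689 = -0.008531
w* = 0.179486·u + -0.008531·v:
  w_0 = 0.179486·0.1574 + -0.008531·14.4778 = -0.0953  (Disney)
  w_1 = 0.179486·4.3719 + -0.008531·46.4661 = 0.3883  (Xerox)
  w_2 = 0.179486·5.6740 + -0.008531·36.5045 = 0.7070  (Starbucks)
Σw_i=1.0000  μᵀw=0.1570
σ²=wᵀΣw=λ₁·μ_p+λ₂ = 0.179486·0.157 + -0.008531 = 0.019648 ≈ 0.0196

Starbucks (0.7070)


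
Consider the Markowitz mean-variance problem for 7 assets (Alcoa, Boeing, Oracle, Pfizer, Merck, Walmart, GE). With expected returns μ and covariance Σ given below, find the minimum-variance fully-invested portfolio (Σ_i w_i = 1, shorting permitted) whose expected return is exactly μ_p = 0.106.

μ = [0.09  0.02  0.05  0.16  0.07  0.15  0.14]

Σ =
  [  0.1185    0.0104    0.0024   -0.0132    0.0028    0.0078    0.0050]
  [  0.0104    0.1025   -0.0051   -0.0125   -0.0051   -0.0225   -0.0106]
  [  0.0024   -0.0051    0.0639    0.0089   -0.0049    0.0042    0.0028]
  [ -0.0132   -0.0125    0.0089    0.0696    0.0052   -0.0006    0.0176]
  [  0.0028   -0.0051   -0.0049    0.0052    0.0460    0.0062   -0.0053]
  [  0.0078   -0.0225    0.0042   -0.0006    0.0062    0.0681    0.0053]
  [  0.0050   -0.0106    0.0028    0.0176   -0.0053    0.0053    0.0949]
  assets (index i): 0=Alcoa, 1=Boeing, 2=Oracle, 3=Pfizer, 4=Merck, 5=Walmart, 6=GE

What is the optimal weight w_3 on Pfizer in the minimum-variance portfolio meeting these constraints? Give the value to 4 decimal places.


0.2015

u=Σ⁻¹μ = [0.6784  1.0922  0.4297  2.2258  1.2117  2.2848  1.0761]
v=Σ⁻¹𝟙 = [6.0470  17.0753  15.2669  12.6419  22.4201  16.0079  9.6892]
a=μᵀu=1.038716  b=𝟙ᵀu=8.998858  c=𝟙ᵀv=99.148285  D=ac−b²=22.007490
λ₁=(c·0.106−b)/D = (99.148285·0.106−8.998858)/22.007490 = 0.068652
λ₂=(a−b·0.106)/D = (1.038716−8.998858·0.106)/22.007490 = 0.003855
w* = 0.068652·u + 0.003855·v:
  w_0 = 0.068652·0.6784 + 0.003855·6.0470 = 0.0699  (Alcoa)
  w_1 = 0.068652·1.0922 + 0.003855·17.0753 = 0.1408  (Boeing)
  w_2 = 0.068652·0.4297 + 0.003855·15.2669 = 0.0884  (Oracle)
  w_3 = 0.068652·2.2258 + 0.003855·12.6419 = 0.2015  (Pfizer)
  w_4 = 0.068652·1.2117 + 0.003855·22.4201 = 0.1696  (Merck)
  w_5 = 0.068652·2.2848 + 0.003855·16.0079 = 0.2186  (Walmart)
  w_6 = 0.068652·1.0761 + 0.003855·9.6892 = 0.1112  (GE)
Σw_i=1.0000  μᵀw=0.1060
σ²=wᵀΣw=λ₁·μ_p+λ₂ = 0.068652·0.106 + 0.003855 = 0.011132 ≈ 0.0111


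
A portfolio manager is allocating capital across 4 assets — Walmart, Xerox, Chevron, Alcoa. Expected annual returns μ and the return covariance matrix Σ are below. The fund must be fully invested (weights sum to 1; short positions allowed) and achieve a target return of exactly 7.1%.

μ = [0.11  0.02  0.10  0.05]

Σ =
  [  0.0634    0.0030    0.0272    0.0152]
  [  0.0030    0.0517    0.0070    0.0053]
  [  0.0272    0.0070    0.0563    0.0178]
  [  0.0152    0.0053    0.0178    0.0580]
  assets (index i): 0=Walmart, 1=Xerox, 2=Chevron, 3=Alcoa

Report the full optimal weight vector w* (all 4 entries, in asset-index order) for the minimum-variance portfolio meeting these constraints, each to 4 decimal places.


g=Σ⁻¹μ = [1.2035  0.1463  1.1163  0.1907]
h=Σ⁻¹𝟙 = [8.9730  16.6301  7.8984  10.9462]
a=μᵀg=0.256471  b=𝟙ᵀg=2.656787  c=𝟙ᵀh=44.447753  D=ac−b²=4.341055
λ₁=(c·0.071−b)/D = (44.447753·0.071−2.656787)/4.341055 = 0.114950
λ₂=(a−b·0.071)/D = (0.256471−2.656787·0.071)/4.341055 = 0.015627
w* = 0.114950·g + 0.015627·h:
  w_0 = 0.114950·1.2035 + 0.015627·8.9730 = 0.2786  (Walmart)
  w_1 = 0.114950·0.1463 + 0.015627·16.6301 = 0.2767  (Xerox)
  w_2 = 0.114950·1.1163 + 0.015627·7.8984 = 0.2517  (Chevron)
  w_3 = 0.114950·0.1907 + 0.015627·10.9462 = 0.1930  (Alcoa)
Σw_i=1.0000  μᵀw=0.0710
σ²=wᵀΣw=λ₁·μ_p+λ₂ = 0.114950·0.071 + 0.015627 = 0.023789 ≈ 0.0238

0.2786  0.2767  0.2517  0.1930


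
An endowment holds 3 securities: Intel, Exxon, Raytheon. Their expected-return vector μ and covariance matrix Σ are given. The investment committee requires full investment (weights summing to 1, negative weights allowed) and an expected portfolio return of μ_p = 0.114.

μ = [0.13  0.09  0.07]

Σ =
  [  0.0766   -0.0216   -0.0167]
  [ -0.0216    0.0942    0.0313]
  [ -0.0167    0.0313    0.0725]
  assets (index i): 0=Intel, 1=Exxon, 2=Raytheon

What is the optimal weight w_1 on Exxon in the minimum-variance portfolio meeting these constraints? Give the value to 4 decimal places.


g=Σ⁻¹μ = [2.2338  1.1393  0.9882]
h=Σ⁻¹𝟙 = [18.9736  10.4268  13.6621]
a=μᵀg=0.462108  b=𝟙ᵀg=4.361323  c=𝟙ᵀh=43.062454  D=ac−b²=0.878368
λ₁=(c·0.114−b)/D = (43.062454·0.114−4.361323)/0.878368 = 0.623653
λ₂=(a−b·0.114)/D = (0.462108−4.361323·0.114)/0.878368 = -0.039941
w* = 0.623653·g + -0.039941·h:
  w_0 = 0.623653·2.2338 + -0.039941·18.9736 = 0.6353  (Intel)
  w_1 = 0.623653·1.1393 + -0.039941·10.4268 = 0.2941  (Exxon)
  w_2 = 0.623653·0.9882 + -0.039941·13.6621 = 0.0706  (Raytheon)
Σw_i=1.0000  μᵀw=0.1140
σ²=wᵀΣw=λ₁·μ_p+λ₂ = 0.623653·0.114 + -0.039941 = 0.031156 ≈ 0.0312

0.2941
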